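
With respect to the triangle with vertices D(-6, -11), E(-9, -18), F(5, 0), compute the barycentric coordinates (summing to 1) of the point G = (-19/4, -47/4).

(1/4, 1/2, 1/4)

Signed area of the reference triangle: [DEF] = ½·((-6)·(-18−0) + (-9)·(0−(-11)) + 5·(-11−(-18))) = ½·(108 − 99 + 35) = 22.
[GEF] = ½·((-19/4)·(-18−0) + (-9)·(0−(-47/4)) + 5·(-47/4−(-18))) = ½·(171/2 − 423/4 + 125/4) = 11/2, so the D-coordinate is (11/2)/22 = 1/4.
[DGF] = ½·((-6)·(-47/4−0) + (-19/4)·(0−(-11)) + 5·(-11−(-47/4))) = ½·(141/2 − 209/4 + 15/4) = 11, so the E-coordinate is 1/2.
[DEG] = ½·((-6)·(-18−(-47/4)) + (-9)·(-47/4−(-11)) + (-19/4)·(-11−(-18))) = ½·(75/2 + 27/4 − 133/4) = 11/2, so the F-coordinate is 1/4.
Check: 1/4 + 1/2 + 1/4 = 1.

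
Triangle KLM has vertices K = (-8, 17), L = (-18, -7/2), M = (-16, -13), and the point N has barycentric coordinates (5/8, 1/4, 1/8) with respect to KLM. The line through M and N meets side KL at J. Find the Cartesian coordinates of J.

(-76/7, 78/7)

Line MN meets KL where the M-coordinate vanishes; zeroing N's M-weight and renormalizing leaves K, L-weights 5/8 : 1/4 → (5/7, 2/7).
So J = (5/7)·K + (2/7)·L = (-76/7, 78/7).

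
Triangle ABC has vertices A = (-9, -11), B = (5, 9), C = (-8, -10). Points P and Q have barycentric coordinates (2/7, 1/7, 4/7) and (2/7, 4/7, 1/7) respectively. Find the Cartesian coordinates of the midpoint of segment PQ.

Barycentric coordinates of the midpoint are the average: (2/7, 5/14, 5/14).
Converting: (2/7)·A + (5/14)·B + (5/14)·C = (-51/14, -7/2).

(-51/14, -7/2)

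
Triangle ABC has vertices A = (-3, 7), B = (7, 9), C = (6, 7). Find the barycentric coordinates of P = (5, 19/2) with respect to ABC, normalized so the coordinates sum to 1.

(1/4, 5/4, -1/2)

Signed area of the reference triangle: [ABC] = ½·((-3)·(9−7) + 7·(7−7) + 6·(7−9)) = ½·(-6 + 0 − 12) = -9.
[PBC] = ½·(5·(9−7) + 7·(7−(19/2)) + 6·(19/2−9)) = ½·(10 − 35/2 + 3) = -9/4, so the A-coordinate is (-9/4)/(-9) = 1/4.
[APC] = ½·((-3)·(19/2−7) + 5·(7−7) + 6·(7−(19/2))) = ½·(-15/2 + 0 − 15) = -45/4, so the B-coordinate is 5/4.
[ABP] = ½·((-3)·(9−(19/2)) + 7·(19/2−7) + 5·(7−9)) = ½·(3/2 + 35/2 − 10) = 9/2, so the C-coordinate is -1/2.
Check: 1/4 + 5/4 − 1/2 = 1.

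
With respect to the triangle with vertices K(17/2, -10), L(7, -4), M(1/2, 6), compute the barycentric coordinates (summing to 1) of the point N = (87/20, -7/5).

(2/5, 1/10, 1/2)

Signed area of the reference triangle: [KLM] = ½·((17/2)·(-4−6) + 7·(6−(-10)) + (1/2)·(-10−(-4))) = ½·(-85 + 112 − 3) = 12.
[NLM] = ½·((87/20)·(-4−6) + 7·(6−(-7/5)) + (1/2)·(-7/5−(-4))) = ½·(-87/2 + 259/5 + 13/10) = 24/5, so the K-coordinate is (24/5)/12 = 2/5.
[KNM] = ½·((17/2)·(-7/5−6) + (87/20)·(6−(-10)) + (1/2)·(-10−(-7/5))) = ½·(-629/10 + 348/5 − 43/10) = 6/5, so the L-coordinate is 1/10.
[KLN] = ½·((17/2)·(-4−(-7/5)) + 7·(-7/5−(-10)) + (87/20)·(-10−(-4))) = ½·(-221/10 + 301/5 − 261/10) = 6, so the M-coordinate is 1/2.
Check: 2/5 + 1/10 + 1/2 = 1.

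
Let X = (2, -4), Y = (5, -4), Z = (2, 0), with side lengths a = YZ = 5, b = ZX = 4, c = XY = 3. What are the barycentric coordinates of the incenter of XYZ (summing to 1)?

The incenter has barycentric coordinates proportional to the opposite side lengths: (5 : 4 : 3).
Normalizing by 5+4+3 = 12 gives (5/12, 1/3, 1/4).

(5/12, 1/3, 1/4)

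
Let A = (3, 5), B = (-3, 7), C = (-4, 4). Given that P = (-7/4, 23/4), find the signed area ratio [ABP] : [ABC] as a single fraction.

1/4

[ABC] = ½·(3·(7−4) + (-3)·(4−5) + (-4)·(5−7)) = ½·(9 + 3 + 8) = 10.
[ABP] = ½·(3·(7−(23/4)) + (-3)·(23/4−5) + (-7/4)·(5−7)) = ½·(15/4 − 9/4 + 7/2) = 5/2, so the ratio is (5/2)/10 = 1/4.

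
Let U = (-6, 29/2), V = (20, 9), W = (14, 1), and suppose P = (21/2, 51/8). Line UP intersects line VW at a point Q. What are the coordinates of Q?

(16, 11/3)

Barycentric coordinates of P with respect to UVW: (1/4, 1/4, 1/2).
On side VW the U-coordinate is zero; dropping P's U-weight 1/4 and renormalizing the remaining 1/4 : 1/2 gives weights 1/3, 2/3 on V, W.
Q = (1/3)·(20, 9) + (2/3)·(14, 1) = (16, 11/3).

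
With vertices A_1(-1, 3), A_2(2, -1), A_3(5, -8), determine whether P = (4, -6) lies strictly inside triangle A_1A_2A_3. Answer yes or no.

Barycentric coordinates of P: (1/9, 1/9, 7/9).
The three coordinates are positive, positive, positive; a point is interior exactly when all three are positive.

yes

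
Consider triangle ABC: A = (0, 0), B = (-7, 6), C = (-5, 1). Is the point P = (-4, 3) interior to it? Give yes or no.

Barycentric coordinates of P: (9/23, 11/23, 3/23).
The three coordinates are positive, positive, positive; a point is interior exactly when all three are positive.

yes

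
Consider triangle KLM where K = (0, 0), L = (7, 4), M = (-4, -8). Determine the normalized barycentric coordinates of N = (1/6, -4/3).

(7/12, 1/6, 1/4)

Signed area of the reference triangle: [KLM] = ½·(0·(4−(-8)) + 7·(-8−0) + (-4)·(0−4)) = ½·(0 − 56 + 16) = -20.
[NLM] = ½·((1/6)·(4−(-8)) + 7·(-8−(-4/3)) + (-4)·(-4/3−4)) = ½·(2 − 140/3 + 64/3) = -35/3, so the K-coordinate is (-35/3)/(-20) = 7/12.
[KNM] = ½·(0·(-4/3−(-8)) + (1/6)·(-8−0) + (-4)·(0−(-4/3))) = ½·(0 − 4/3 − 16/3) = -10/3, so the L-coordinate is 1/6.
[KLN] = ½·(0·(4−(-4/3)) + 7·(-4/3−0) + (1/6)·(0−4)) = ½·(0 − 28/3 − 2/3) = -5, so the M-coordinate is 1/4.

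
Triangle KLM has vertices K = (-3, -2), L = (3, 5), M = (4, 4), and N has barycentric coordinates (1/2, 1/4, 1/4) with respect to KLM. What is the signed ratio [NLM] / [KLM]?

The signed ratio [NLM]/[KLM] equals the barycentric coordinate of N at vertex K, which is 1/2.

1/2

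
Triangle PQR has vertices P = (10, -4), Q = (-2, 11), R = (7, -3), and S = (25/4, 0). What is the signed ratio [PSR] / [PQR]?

1/4

[PQR] = ½·(10·(11−(-3)) + (-2)·(-3−(-4)) + 7·(-4−11)) = ½·(140 − 2 − 105) = 33/2.
[PSR] = ½·(10·(0−(-3)) + (25/4)·(-3−(-4)) + 7·(-4−0)) = ½·(30 + 25/4 − 28) = 33/8, so the ratio is (33/8)/(33/2) = 1/4.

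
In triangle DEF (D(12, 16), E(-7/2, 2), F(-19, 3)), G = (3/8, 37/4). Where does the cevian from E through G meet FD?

(5/3, 35/3)

Barycentric coordinates of G with respect to DEF: (1/2, 1/4, 1/4).
On side FD the E-coordinate is zero; dropping G's E-weight 1/4 and renormalizing the remaining 1/4 : 1/2 gives weights 1/3, 2/3 on F, D.
H = (1/3)·(-19, 3) + (2/3)·(12, 16) = (5/3, 35/3).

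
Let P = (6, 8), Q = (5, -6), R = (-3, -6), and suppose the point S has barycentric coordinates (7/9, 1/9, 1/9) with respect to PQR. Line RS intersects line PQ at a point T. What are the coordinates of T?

(47/8, 25/4)

Line RS meets PQ where the R-coordinate vanishes; zeroing S's R-weight and renormalizing leaves P, Q-weights 7/9 : 1/9 → (7/8, 1/8).
So T = (7/8)·P + (1/8)·Q = (47/8, 25/4).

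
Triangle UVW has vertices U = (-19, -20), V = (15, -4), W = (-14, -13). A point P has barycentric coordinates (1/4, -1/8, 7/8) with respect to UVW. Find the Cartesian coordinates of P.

(-151/8, -127/8)

P = (1/4)·U + (-1/8)·V + (7/8)·W.
x-coordinate: (1/4)·(-19) + (-1/8)·15 + (7/8)·(-14) = -151/8.
y-coordinate: (1/4)·(-20) + (-1/8)·(-4) + (7/8)·(-13) = -127/8.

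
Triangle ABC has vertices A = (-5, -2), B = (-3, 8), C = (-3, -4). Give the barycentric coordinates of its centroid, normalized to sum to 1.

(1/3, 1/3, 1/3)

The centroid is the average of the vertices, so each weight is 1/3.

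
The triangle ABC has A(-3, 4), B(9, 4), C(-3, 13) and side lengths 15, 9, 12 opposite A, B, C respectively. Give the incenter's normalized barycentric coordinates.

(5/12, 1/4, 1/3)

The incenter has barycentric coordinates proportional to the opposite side lengths: (15 : 9 : 12).
Normalizing by 15+9+12 = 36 gives (5/12, 1/4, 1/3).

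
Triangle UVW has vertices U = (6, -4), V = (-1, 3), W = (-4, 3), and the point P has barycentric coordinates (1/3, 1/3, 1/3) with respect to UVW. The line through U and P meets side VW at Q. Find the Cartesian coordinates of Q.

Line UP meets VW where the U-coordinate vanishes; zeroing P's U-weight and renormalizing leaves V, W-weights 1/3 : 1/3 → (1/2, 1/2).
So Q = (1/2)·V + (1/2)·W = (-5/2, 3).

(-5/2, 3)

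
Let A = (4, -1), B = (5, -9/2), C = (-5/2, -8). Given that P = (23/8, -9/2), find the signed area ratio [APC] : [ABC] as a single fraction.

1/2

[ABC] = ½·(4·(-9/2−(-8)) + 5·(-8−(-1)) + (-5/2)·(-1−(-9/2))) = ½·(14 − 35 − 35/4) = -119/8.
[APC] = ½·(4·(-9/2−(-8)) + (23/8)·(-8−(-1)) + (-5/2)·(-1−(-9/2))) = ½·(14 − 161/8 − 35/4) = -119/16, so the ratio is (-119/16)/(-119/8) = 1/2.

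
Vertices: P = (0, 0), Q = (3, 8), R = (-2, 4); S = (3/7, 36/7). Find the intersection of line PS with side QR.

(1/2, 6)

Barycentric coordinates of S with respect to PQR: (1/7, 3/7, 3/7).
On side QR the P-coordinate is zero; dropping S's P-weight 1/7 and renormalizing the remaining 3/7 : 3/7 gives weights 1/2, 1/2 on Q, R.
T = (1/2)·(3, 8) + (1/2)·(-2, 4) = (1/2, 6).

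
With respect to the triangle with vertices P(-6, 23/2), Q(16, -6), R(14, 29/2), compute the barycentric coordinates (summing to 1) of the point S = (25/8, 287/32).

(9/16, 3/16, 1/4)

Signed area of the reference triangle: [PQR] = ½·((-6)·(-6−(29/2)) + 16·(29/2−(23/2)) + 14·(23/2−(-6))) = ½·(123 + 48 + 245) = 208.
[SQR] = ½·((25/8)·(-6−(29/2)) + 16·(29/2−(287/32)) + 14·(287/32−(-6))) = ½·(-1025/16 + 177/2 + 3353/16) = 117, so the P-coordinate is 117/208 = 9/16.
[PSR] = ½·((-6)·(287/32−(29/2)) + (25/8)·(29/2−(23/2)) + 14·(23/2−(287/32))) = ½·(531/16 + 75/8 + 567/16) = 39, so the Q-coordinate is 3/16.
[PQS] = ½·((-6)·(-6−(287/32)) + 16·(287/32−(23/2)) + (25/8)·(23/2−(-6))) = ½·(1437/16 − 81/2 + 875/16) = 52, so the R-coordinate is 1/4.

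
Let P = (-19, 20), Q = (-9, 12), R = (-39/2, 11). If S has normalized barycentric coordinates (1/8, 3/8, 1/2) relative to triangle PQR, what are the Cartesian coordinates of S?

S = (1/8)·P + (3/8)·Q + (1/2)·R.
x-coordinate: (1/8)·(-19) + (3/8)·(-9) + (1/2)·(-39/2) = -31/2.
y-coordinate: (1/8)·20 + (3/8)·12 + (1/2)·11 = 25/2.

(-31/2, 25/2)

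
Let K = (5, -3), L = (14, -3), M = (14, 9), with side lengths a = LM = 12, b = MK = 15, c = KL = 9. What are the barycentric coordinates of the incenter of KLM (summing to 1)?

The incenter has barycentric coordinates proportional to the opposite side lengths: (12 : 15 : 9).
Normalizing by 12+15+9 = 36 gives (1/3, 5/12, 1/4).

(1/3, 5/12, 1/4)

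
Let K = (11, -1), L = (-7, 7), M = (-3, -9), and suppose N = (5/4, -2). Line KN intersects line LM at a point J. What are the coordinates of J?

Barycentric coordinates of N with respect to KLM: (3/8, 1/4, 3/8).
On side LM the K-coordinate is zero; dropping N's K-weight 3/8 and renormalizing the remaining 1/4 : 3/8 gives weights 2/5, 3/5 on L, M.
J = (2/5)·(-7, 7) + (3/5)·(-3, -9) = (-23/5, -13/5).

(-23/5, -13/5)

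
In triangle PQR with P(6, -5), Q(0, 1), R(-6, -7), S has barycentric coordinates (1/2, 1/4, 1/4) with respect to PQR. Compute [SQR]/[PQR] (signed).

1/2

The signed ratio [SQR]/[PQR] equals the barycentric coordinate of S at vertex P, which is 1/2.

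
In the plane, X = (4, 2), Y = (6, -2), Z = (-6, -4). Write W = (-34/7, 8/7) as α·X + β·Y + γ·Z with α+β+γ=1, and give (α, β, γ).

(8/7, -6/7, 5/7)

Signed area of the reference triangle: [XYZ] = ½·(4·(-2−(-4)) + 6·(-4−2) + (-6)·(2−(-2))) = ½·(8 − 36 − 24) = -26.
[WYZ] = ½·((-34/7)·(-2−(-4)) + 6·(-4−(8/7)) + (-6)·(8/7−(-2))) = ½·(-68/7 − 216/7 − 132/7) = -208/7, so the X-coordinate is (-208/7)/(-26) = 8/7.
[XWZ] = ½·(4·(8/7−(-4)) + (-34/7)·(-4−2) + (-6)·(2−(8/7))) = ½·(144/7 + 204/7 − 36/7) = 156/7, so the Y-coordinate is -6/7.
[XYW] = ½·(4·(-2−(8/7)) + 6·(8/7−2) + (-34/7)·(2−(-2))) = ½·(-88/7 − 36/7 − 136/7) = -130/7, so the Z-coordinate is 5/7.
Check: 8/7 − 6/7 + 5/7 = 1.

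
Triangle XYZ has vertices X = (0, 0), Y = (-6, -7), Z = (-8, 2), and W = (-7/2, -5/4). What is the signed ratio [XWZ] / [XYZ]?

[XYZ] = ½·(0·(-7−2) + (-6)·(2−0) + (-8)·(0−(-7))) = ½·(0 − 12 − 56) = -34.
[XWZ] = ½·(0·(-5/4−2) + (-7/2)·(2−0) + (-8)·(0−(-5/4))) = ½·(0 − 7 − 10) = -17/2, so the ratio is (-17/2)/(-34) = 1/4.

1/4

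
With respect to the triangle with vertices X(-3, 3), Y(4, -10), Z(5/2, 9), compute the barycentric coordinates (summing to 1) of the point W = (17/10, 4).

(1/5, 1/5, 3/5)

Signed area of the reference triangle: [XYZ] = ½·((-3)·(-10−9) + 4·(9−3) + (5/2)·(3−(-10))) = ½·(57 + 24 + 65/2) = 227/4.
[WYZ] = ½·((17/10)·(-10−9) + 4·(9−4) + (5/2)·(4−(-10))) = ½·(-323/10 + 20 + 35) = 227/20, so the X-coordinate is (227/20)/(227/4) = 1/5.
[XWZ] = ½·((-3)·(4−9) + (17/10)·(9−3) + (5/2)·(3−4)) = ½·(15 + 51/5 − 5/2) = 227/20, so the Y-coordinate is 1/5.
[XYW] = ½·((-3)·(-10−4) + 4·(4−3) + (17/10)·(3−(-10))) = ½·(42 + 4 + 221/10) = 681/20, so the Z-coordinate is 3/5.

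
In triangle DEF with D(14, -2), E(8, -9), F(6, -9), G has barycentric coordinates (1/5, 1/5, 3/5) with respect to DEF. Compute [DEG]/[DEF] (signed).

The signed ratio [DEG]/[DEF] equals the barycentric coordinate of G at vertex F, which is 3/5.

3/5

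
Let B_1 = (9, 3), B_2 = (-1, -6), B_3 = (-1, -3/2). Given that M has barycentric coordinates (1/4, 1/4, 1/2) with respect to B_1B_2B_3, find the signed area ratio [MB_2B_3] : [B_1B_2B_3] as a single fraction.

The signed ratio [MB_2B_3]/[B_1B_2B_3] equals the barycentric coordinate of M at vertex B_1, which is 1/4.

1/4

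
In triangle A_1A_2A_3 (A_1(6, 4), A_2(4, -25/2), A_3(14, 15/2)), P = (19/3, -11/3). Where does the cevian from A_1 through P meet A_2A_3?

Barycentric coordinates of P with respect to A_1A_2A_3: (1/3, 1/2, 1/6).
On side A_2A_3 the A_1-coordinate is zero; dropping P's A_1-weight 1/3 and renormalizing the remaining 1/2 : 1/6 gives weights 3/4, 1/4 on A_2, A_3.
Q = (3/4)·(4, -25/2) + (1/4)·(14, 15/2) = (13/2, -15/2).

(13/2, -15/2)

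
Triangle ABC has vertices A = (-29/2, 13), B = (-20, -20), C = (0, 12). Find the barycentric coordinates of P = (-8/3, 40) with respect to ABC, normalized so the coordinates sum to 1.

(4/3, -5/6, 1/2)

Signed area of the reference triangle: [ABC] = ½·((-29/2)·(-20−12) + (-20)·(12−13) + 0·(13−(-20))) = ½·(464 + 20 + 0) = 242.
[PBC] = ½·((-8/3)·(-20−12) + (-20)·(12−40) + 0·(40−(-20))) = ½·(256/3 + 560 + 0) = 968/3, so the A-coordinate is (968/3)/242 = 4/3.
[APC] = ½·((-29/2)·(40−12) + (-8/3)·(12−13) + 0·(13−40)) = ½·(-406 + 8/3 + 0) = -605/3, so the B-coordinate is -5/6.
[ABP] = ½·((-29/2)·(-20−40) + (-20)·(40−13) + (-8/3)·(13−(-20))) = ½·(870 − 540 − 88) = 121, so the C-coordinate is 1/2.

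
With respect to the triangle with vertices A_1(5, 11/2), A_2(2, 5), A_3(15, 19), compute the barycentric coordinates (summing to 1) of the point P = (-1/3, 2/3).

Signed area of the reference triangle: [A_1A_2A_3] = ½·(5·(5−19) + 2·(19−(11/2)) + 15·(11/2−5)) = ½·(-70 + 27 + 15/2) = -71/4.
[PA_2A_3] = ½·((-1/3)·(5−19) + 2·(19−(2/3)) + 15·(2/3−5)) = ½·(14/3 + 110/3 − 65) = -71/6, so the A_1-coordinate is (-71/6)/(-71/4) = 2/3.
[A_1PA_3] = ½·(5·(2/3−19) + (-1/3)·(19−(11/2)) + 15·(11/2−(2/3))) = ½·(-275/3 − 9/2 + 145/2) = -71/6, so the A_2-coordinate is 2/3.
[A_1A_2P] = ½·(5·(5−(2/3)) + 2·(2/3−(11/2)) + (-1/3)·(11/2−5)) = ½·(65/3 − 29/3 − 1/6) = 71/12, so the A_3-coordinate is -1/3.

(2/3, 2/3, -1/3)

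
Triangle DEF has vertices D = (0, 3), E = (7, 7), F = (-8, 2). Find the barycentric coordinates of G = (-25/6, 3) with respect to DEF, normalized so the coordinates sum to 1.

Signed area of the reference triangle: [DEF] = ½·(0·(7−2) + 7·(2−3) + (-8)·(3−7)) = ½·(0 − 7 + 32) = 25/2.
[GEF] = ½·((-25/6)·(7−2) + 7·(2−3) + (-8)·(3−7)) = ½·(-125/6 − 7 + 32) = 25/12, so the D-coordinate is (25/12)/(25/2) = 1/6.
[DGF] = ½·(0·(3−2) + (-25/6)·(2−3) + (-8)·(3−3)) = ½·(0 + 25/6 + 0) = 25/12, so the E-coordinate is 1/6.
[DEG] = ½·(0·(7−3) + 7·(3−3) + (-25/6)·(3−7)) = ½·(0 + 0 + 50/3) = 25/3, so the F-coordinate is 2/3.

(1/6, 1/6, 2/3)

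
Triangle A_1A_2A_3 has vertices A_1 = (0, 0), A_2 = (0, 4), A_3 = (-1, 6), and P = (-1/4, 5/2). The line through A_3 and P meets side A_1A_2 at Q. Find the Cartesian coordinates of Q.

(0, 4/3)

Barycentric coordinates of P with respect to A_1A_2A_3: (1/2, 1/4, 1/4).
On side A_1A_2 the A_3-coordinate is zero; dropping P's A_3-weight 1/4 and renormalizing the remaining 1/2 : 1/4 gives weights 2/3, 1/3 on A_1, A_2.
Q = (2/3)·(0, 0) + (1/3)·(0, 4) = (0, 4/3).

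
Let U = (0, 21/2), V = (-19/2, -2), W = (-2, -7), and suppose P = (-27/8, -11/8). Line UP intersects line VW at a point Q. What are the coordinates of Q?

(-9/2, -16/3)

Barycentric coordinates of P with respect to UVW: (1/4, 1/4, 1/2).
On side VW the U-coordinate is zero; dropping P's U-weight 1/4 and renormalizing the remaining 1/4 : 1/2 gives weights 1/3, 2/3 on V, W.
Q = (1/3)·(-19/2, -2) + (2/3)·(-2, -7) = (-9/2, -16/3).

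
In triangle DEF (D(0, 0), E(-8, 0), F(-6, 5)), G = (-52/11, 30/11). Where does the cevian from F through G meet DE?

(-16/5, 0)

Barycentric coordinates of G with respect to DEF: (3/11, 2/11, 6/11).
On side DE the F-coordinate is zero; dropping G's F-weight 6/11 and renormalizing the remaining 3/11 : 2/11 gives weights 3/5, 2/5 on D, E.
H = (3/5)·(0, 0) + (2/5)·(-8, 0) = (-16/5, 0).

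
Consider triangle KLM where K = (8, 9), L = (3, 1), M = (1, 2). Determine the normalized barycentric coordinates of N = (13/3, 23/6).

Signed area of the reference triangle: [KLM] = ½·(8·(1−2) + 3·(2−9) + 1·(9−1)) = ½·(-8 − 21 + 8) = -21/2.
[NLM] = ½·((13/3)·(1−2) + 3·(2−(23/6)) + 1·(23/6−1)) = ½·(-13/3 − 11/2 + 17/6) = -7/2, so the K-coordinate is (-7/2)/(-21/2) = 1/3.
[KNM] = ½·(8·(23/6−2) + (13/3)·(2−9) + 1·(9−(23/6))) = ½·(44/3 − 91/3 + 31/6) = -21/4, so the L-coordinate is 1/2.
[KLN] = ½·(8·(1−(23/6)) + 3·(23/6−9) + (13/3)·(9−1)) = ½·(-68/3 − 31/2 + 104/3) = -7/4, so the M-coordinate is 1/6.

(1/3, 1/2, 1/6)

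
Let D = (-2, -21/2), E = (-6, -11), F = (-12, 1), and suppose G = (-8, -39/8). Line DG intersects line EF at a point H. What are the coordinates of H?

(-10, -3)

Barycentric coordinates of G with respect to DEF: (1/4, 1/4, 1/2).
On side EF the D-coordinate is zero; dropping G's D-weight 1/4 and renormalizing the remaining 1/4 : 1/2 gives weights 1/3, 2/3 on E, F.
H = (1/3)·(-6, -11) + (2/3)·(-12, 1) = (-10, -3).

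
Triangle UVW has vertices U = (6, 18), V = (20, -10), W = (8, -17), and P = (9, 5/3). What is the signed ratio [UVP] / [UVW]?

[UVW] = ½·(6·(-10−(-17)) + 20·(-17−18) + 8·(18−(-10))) = ½·(42 − 700 + 224) = -217.
[UVP] = ½·(6·(-10−(5/3)) + 20·(5/3−18) + 9·(18−(-10))) = ½·(-70 − 980/3 + 252) = -217/3, so the ratio is (-217/3)/(-217) = 1/3.

1/3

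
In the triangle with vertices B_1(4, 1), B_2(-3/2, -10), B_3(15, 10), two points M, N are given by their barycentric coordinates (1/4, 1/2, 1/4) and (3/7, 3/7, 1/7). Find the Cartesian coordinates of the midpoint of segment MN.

Barycentric coordinates of the midpoint are the average: (19/56, 13/28, 11/56).
Converting: (19/56)·B_1 + (13/28)·B_2 + (11/56)·B_3 = (101/28, -131/56).

(101/28, -131/56)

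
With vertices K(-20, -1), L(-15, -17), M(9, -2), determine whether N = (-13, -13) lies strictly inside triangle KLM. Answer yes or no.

Barycentric coordinates of N: (22/153, 341/459, 52/459).
The three coordinates are positive, positive, positive; a point is interior exactly when all three are positive.

yes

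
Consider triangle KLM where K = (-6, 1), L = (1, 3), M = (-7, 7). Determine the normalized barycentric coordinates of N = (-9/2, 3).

Signed area of the reference triangle: [KLM] = ½·((-6)·(3−7) + 1·(7−1) + (-7)·(1−3)) = ½·(24 + 6 + 14) = 22.
[NLM] = ½·((-9/2)·(3−7) + 1·(7−3) + (-7)·(3−3)) = ½·(18 + 4 + 0) = 11, so the K-coordinate is 11/22 = 1/2.
[KNM] = ½·((-6)·(3−7) + (-9/2)·(7−1) + (-7)·(1−3)) = ½·(24 − 27 + 14) = 11/2, so the L-coordinate is 1/4.
[KLN] = ½·((-6)·(3−3) + 1·(3−1) + (-9/2)·(1−3)) = ½·(0 + 2 + 9) = 11/2, so the M-coordinate is 1/4.
Check: 1/2 + 1/4 + 1/4 = 1.

(1/2, 1/4, 1/4)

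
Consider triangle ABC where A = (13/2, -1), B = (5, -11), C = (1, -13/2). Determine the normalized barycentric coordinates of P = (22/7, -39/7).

(2/7, 1/7, 4/7)

Signed area of the reference triangle: [ABC] = ½·((13/2)·(-11−(-13/2)) + 5·(-13/2−(-1)) + 1·(-1−(-11))) = ½·(-117/4 − 55/2 + 10) = -187/8.
[PBC] = ½·((22/7)·(-11−(-13/2)) + 5·(-13/2−(-39/7)) + 1·(-39/7−(-11))) = ½·(-99/7 − 65/14 + 38/7) = -187/28, so the A-coordinate is (-187/28)/(-187/8) = 2/7.
[APC] = ½·((13/2)·(-39/7−(-13/2)) + (22/7)·(-13/2−(-1)) + 1·(-1−(-39/7))) = ½·(169/28 − 121/7 + 32/7) = -187/56, so the B-coordinate is 1/7.
[ABP] = ½·((13/2)·(-11−(-39/7)) + 5·(-39/7−(-1)) + (22/7)·(-1−(-11))) = ½·(-247/7 − 160/7 + 220/7) = -187/14, so the C-coordinate is 4/7.
Check: 2/7 + 1/7 + 4/7 = 1.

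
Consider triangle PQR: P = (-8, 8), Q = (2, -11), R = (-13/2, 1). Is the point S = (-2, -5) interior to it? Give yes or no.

Barycentric coordinates of S: (6/83, 45/83, 32/83).
The three coordinates are positive, positive, positive; a point is interior exactly when all three are positive.

yes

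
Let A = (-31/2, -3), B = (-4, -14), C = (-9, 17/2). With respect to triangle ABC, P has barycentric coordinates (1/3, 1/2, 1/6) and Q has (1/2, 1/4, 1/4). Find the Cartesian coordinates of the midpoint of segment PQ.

Barycentric coordinates of the midpoint are the average: (5/12, 3/8, 5/24).
Converting: (5/12)·A + (3/8)·B + (5/24)·C = (-59/6, -227/48).

(-59/6, -227/48)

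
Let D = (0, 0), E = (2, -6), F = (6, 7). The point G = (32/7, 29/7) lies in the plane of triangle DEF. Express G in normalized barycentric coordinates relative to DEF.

(1/7, 1/7, 5/7)

Signed area of the reference triangle: [DEF] = ½·(0·(-6−7) + 2·(7−0) + 6·(0−(-6))) = ½·(0 + 14 + 36) = 25.
[GEF] = ½·((32/7)·(-6−7) + 2·(7−(29/7)) + 6·(29/7−(-6))) = ½·(-416/7 + 40/7 + 426/7) = 25/7, so the D-coordinate is (25/7)/25 = 1/7.
[DGF] = ½·(0·(29/7−7) + (32/7)·(7−0) + 6·(0−(29/7))) = ½·(0 + 32 − 174/7) = 25/7, so the E-coordinate is 1/7.
[DEG] = ½·(0·(-6−(29/7)) + 2·(29/7−0) + (32/7)·(0−(-6))) = ½·(0 + 58/7 + 192/7) = 125/7, so the F-coordinate is 5/7.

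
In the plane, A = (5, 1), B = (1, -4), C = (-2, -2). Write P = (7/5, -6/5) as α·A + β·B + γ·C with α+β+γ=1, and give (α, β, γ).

(2/5, 1/5, 2/5)

Signed area of the reference triangle: [ABC] = ½·(5·(-4−(-2)) + 1·(-2−1) + (-2)·(1−(-4))) = ½·(-10 − 3 − 10) = -23/2.
[PBC] = ½·((7/5)·(-4−(-2)) + 1·(-2−(-6/5)) + (-2)·(-6/5−(-4))) = ½·(-14/5 − 4/5 − 28/5) = -23/5, so the A-coordinate is (-23/5)/(-23/2) = 2/5.
[APC] = ½·(5·(-6/5−(-2)) + (7/5)·(-2−1) + (-2)·(1−(-6/5))) = ½·(4 − 21/5 − 22/5) = -23/10, so the B-coordinate is 1/5.
[ABP] = ½·(5·(-4−(-6/5)) + 1·(-6/5−1) + (7/5)·(1−(-4))) = ½·(-14 − 11/5 + 7) = -23/5, so the C-coordinate is 2/5.
Check: 2/5 + 1/5 + 2/5 = 1.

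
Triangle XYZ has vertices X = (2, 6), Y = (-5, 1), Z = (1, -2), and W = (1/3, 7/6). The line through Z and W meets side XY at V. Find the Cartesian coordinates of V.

(-1/3, 13/3)

Barycentric coordinates of W with respect to XYZ: (1/3, 1/6, 1/2).
On side XY the Z-coordinate is zero; dropping W's Z-weight 1/2 and renormalizing the remaining 1/3 : 1/6 gives weights 2/3, 1/3 on X, Y.
V = (2/3)·(2, 6) + (1/3)·(-5, 1) = (-1/3, 13/3).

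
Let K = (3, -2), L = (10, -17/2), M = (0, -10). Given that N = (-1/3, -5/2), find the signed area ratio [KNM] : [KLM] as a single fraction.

[KLM] = ½·(3·(-17/2−(-10)) + 10·(-10−(-2)) + 0·(-2−(-17/2))) = ½·(9/2 − 80 + 0) = -151/4.
[KNM] = ½·(3·(-5/2−(-10)) + (-1/3)·(-10−(-2)) + 0·(-2−(-5/2))) = ½·(45/2 + 8/3 + 0) = 151/12, so the ratio is (151/12)/(-151/4) = -1/3.

-1/3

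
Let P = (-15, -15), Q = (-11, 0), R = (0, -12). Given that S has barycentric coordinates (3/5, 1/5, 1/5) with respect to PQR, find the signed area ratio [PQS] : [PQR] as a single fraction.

The signed ratio [PQS]/[PQR] equals the barycentric coordinate of S at vertex R, which is 1/5.

1/5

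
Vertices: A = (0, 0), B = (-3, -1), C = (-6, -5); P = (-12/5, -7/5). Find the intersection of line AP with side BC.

Barycentric coordinates of P with respect to ABC: (2/5, 2/5, 1/5).
On side BC the A-coordinate is zero; dropping P's A-weight 2/5 and renormalizing the remaining 2/5 : 1/5 gives weights 2/3, 1/3 on B, C.
Q = (2/3)·(-3, -1) + (1/3)·(-6, -5) = (-4, -7/3).

(-4, -7/3)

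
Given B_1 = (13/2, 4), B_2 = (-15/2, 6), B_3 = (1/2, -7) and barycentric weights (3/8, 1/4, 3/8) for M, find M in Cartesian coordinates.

(3/4, 3/8)

M = (3/8)·B_1 + (1/4)·B_2 + (3/8)·B_3.
x-coordinate: (3/8)·(13/2) + (1/4)·(-15/2) + (3/8)·(1/2) = 3/4.
y-coordinate: (3/8)·4 + (1/4)·6 + (3/8)·(-7) = 3/8.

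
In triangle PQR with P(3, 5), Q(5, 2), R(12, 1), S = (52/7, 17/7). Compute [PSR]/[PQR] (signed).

[PQR] = ½·(3·(2−1) + 5·(1−5) + 12·(5−2)) = ½·(3 − 20 + 36) = 19/2.
[PSR] = ½·(3·(17/7−1) + (52/7)·(1−5) + 12·(5−(17/7))) = ½·(30/7 − 208/7 + 216/7) = 19/7, so the ratio is (19/7)/(19/2) = 2/7.

2/7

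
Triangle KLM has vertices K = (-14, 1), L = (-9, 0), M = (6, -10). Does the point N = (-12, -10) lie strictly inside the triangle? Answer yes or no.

no

Barycentric coordinates of N: (36/7, -198/35, 53/35).
The three coordinates are positive, negative, positive; a point is interior exactly when all three are positive.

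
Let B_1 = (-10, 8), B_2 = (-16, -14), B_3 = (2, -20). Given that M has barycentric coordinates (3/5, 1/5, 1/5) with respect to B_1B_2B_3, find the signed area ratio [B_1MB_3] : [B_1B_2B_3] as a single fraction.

1/5

The signed ratio [B_1MB_3]/[B_1B_2B_3] equals the barycentric coordinate of M at vertex B_2, which is 1/5.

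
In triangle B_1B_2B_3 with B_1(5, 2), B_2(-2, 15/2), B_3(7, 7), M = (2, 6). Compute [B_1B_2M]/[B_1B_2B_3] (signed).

[B_1B_2B_3] = ½·(5·(15/2−7) + (-2)·(7−2) + 7·(2−(15/2))) = ½·(5/2 − 10 − 77/2) = -23.
[B_1B_2M] = ½·(5·(15/2−6) + (-2)·(6−2) + 2·(2−(15/2))) = ½·(15/2 − 8 − 11) = -23/4, so the ratio is (-23/4)/(-23) = 1/4.

1/4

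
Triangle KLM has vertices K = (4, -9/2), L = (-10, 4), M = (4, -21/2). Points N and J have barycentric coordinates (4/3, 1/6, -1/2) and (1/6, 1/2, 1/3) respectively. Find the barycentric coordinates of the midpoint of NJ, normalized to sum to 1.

Since both coordinate triples sum to 1, the midpoint's barycentrics are the componentwise average.
(4/3+1/6)/2 = 3/4; similarly 1/3 and -1/12.

(3/4, 1/3, -1/12)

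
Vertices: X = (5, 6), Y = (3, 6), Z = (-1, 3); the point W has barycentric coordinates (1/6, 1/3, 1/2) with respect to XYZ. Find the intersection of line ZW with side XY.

(11/3, 6)

Line ZW meets XY where the Z-coordinate vanishes; zeroing W's Z-weight and renormalizing leaves X, Y-weights 1/6 : 1/3 → (1/3, 2/3).
So V = (1/3)·X + (2/3)·Y = (11/3, 6).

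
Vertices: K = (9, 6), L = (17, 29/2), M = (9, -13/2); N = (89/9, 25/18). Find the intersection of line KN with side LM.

(53/5, -23/10)

Barycentric coordinates of N with respect to KLM: (4/9, 1/9, 4/9).
On side LM the K-coordinate is zero; dropping N's K-weight 4/9 and renormalizing the remaining 1/9 : 4/9 gives weights 1/5, 4/5 on L, M.
J = (1/5)·(17, 29/2) + (4/5)·(9, -13/2) = (53/5, -23/10).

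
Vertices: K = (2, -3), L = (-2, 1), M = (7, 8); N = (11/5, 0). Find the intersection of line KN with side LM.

Barycentric coordinates of N with respect to KLM: (3/5, 1/5, 1/5).
On side LM the K-coordinate is zero; dropping N's K-weight 3/5 and renormalizing the remaining 1/5 : 1/5 gives weights 1/2, 1/2 on L, M.
J = (1/2)·(-2, 1) + (1/2)·(7, 8) = (5/2, 9/2).

(5/2, 9/2)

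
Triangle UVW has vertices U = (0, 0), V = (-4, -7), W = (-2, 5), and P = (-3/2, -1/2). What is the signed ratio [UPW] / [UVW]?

1/4

[UVW] = ½·(0·(-7−5) + (-4)·(5−0) + (-2)·(0−(-7))) = ½·(0 − 20 − 14) = -17.
[UPW] = ½·(0·(-1/2−5) + (-3/2)·(5−0) + (-2)·(0−(-1/2))) = ½·(0 − 15/2 − 1) = -17/4, so the ratio is (-17/4)/(-17) = 1/4.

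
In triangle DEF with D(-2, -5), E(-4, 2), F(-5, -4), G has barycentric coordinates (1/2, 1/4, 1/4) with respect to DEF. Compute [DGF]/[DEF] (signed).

The signed ratio [DGF]/[DEF] equals the barycentric coordinate of G at vertex E, which is 1/4.

1/4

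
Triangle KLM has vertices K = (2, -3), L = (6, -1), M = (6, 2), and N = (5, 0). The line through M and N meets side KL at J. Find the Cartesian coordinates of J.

(4, -2)

Barycentric coordinates of N with respect to KLM: (1/4, 1/4, 1/2).
On side KL the M-coordinate is zero; dropping N's M-weight 1/2 and renormalizing the remaining 1/4 : 1/4 gives weights 1/2, 1/2 on K, L.
J = (1/2)·(2, -3) + (1/2)·(6, -1) = (4, -2).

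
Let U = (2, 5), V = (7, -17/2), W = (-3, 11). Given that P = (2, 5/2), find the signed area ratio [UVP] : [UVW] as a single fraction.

[UVW] = ½·(2·(-17/2−11) + 7·(11−5) + (-3)·(5−(-17/2))) = ½·(-39 + 42 − 81/2) = -75/4.
[UVP] = ½·(2·(-17/2−(5/2)) + 7·(5/2−5) + 2·(5−(-17/2))) = ½·(-22 − 35/2 + 27) = -25/4, so the ratio is (-25/4)/(-75/4) = 1/3.

1/3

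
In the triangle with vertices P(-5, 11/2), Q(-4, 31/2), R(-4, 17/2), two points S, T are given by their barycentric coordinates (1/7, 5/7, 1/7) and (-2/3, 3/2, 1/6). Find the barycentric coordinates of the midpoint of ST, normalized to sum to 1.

(-11/42, 31/28, 13/84)

Since both coordinate triples sum to 1, the midpoint's barycentrics are the componentwise average.
(1/7+-2/3)/2 = -11/42; similarly 31/28 and 13/84.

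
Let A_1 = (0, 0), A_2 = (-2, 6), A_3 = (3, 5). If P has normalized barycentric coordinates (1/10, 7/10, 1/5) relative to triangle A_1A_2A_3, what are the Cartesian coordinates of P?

P = (1/10)·A_1 + (7/10)·A_2 + (1/5)·A_3.
x-coordinate: (1/10)·0 + (7/10)·(-2) + (1/5)·3 = -4/5.
y-coordinate: (1/10)·0 + (7/10)·6 + (1/5)·5 = 26/5.

(-4/5, 26/5)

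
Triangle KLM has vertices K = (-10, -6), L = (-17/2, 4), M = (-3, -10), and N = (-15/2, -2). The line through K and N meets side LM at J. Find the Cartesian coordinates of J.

(-20/3, -2/3)

Barycentric coordinates of N with respect to KLM: (1/4, 1/2, 1/4).
On side LM the K-coordinate is zero; dropping N's K-weight 1/4 and renormalizing the remaining 1/2 : 1/4 gives weights 2/3, 1/3 on L, M.
J = (2/3)·(-17/2, 4) + (1/3)·(-3, -10) = (-20/3, -2/3).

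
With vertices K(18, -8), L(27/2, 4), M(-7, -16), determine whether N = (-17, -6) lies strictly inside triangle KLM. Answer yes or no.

Barycentric coordinates of N: (-135/112, 55/56, 137/112).
The three coordinates are negative, positive, positive; a point is interior exactly when all three are positive.

no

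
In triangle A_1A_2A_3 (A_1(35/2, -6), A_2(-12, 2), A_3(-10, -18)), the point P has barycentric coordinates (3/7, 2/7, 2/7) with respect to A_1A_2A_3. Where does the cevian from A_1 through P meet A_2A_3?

Line A_1P meets A_2A_3 where the A_1-coordinate vanishes; zeroing P's A_1-weight and renormalizing leaves A_2, A_3-weights 2/7 : 2/7 → (1/2, 1/2).
So Q = (1/2)·A_2 + (1/2)·A_3 = (-11, -8).

(-11, -8)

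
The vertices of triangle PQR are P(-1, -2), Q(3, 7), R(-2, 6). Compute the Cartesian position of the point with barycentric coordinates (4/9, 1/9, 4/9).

S = (4/9)·P + (1/9)·Q + (4/9)·R.
x-coordinate: (4/9)·(-1) + (1/9)·3 + (4/9)·(-2) = -1.
y-coordinate: (4/9)·(-2) + (1/9)·7 + (4/9)·6 = 23/9.

(-1, 23/9)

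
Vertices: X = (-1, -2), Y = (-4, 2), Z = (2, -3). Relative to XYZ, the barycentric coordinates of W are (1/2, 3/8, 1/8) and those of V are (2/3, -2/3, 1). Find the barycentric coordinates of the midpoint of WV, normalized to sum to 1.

(7/12, -7/48, 9/16)

Since both coordinate triples sum to 1, the midpoint's barycentrics are the componentwise average.
(1/2+2/3)/2 = 7/12; similarly -7/48 and 9/16.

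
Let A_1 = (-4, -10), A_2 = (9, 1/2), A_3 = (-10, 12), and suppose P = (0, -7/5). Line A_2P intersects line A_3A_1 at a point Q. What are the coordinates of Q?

(-6, -8/3)

Barycentric coordinates of P with respect to A_1A_2A_3: (2/5, 2/5, 1/5).
On side A_3A_1 the A_2-coordinate is zero; dropping P's A_2-weight 2/5 and renormalizing the remaining 1/5 : 2/5 gives weights 1/3, 2/3 on A_3, A_1.
Q = (1/3)·(-10, 12) + (2/3)·(-4, -10) = (-6, -8/3).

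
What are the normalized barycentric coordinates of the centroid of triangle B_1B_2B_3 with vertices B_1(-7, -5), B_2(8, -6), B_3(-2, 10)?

(1/3, 1/3, 1/3)

The centroid is the average of the vertices, so each weight is 1/3.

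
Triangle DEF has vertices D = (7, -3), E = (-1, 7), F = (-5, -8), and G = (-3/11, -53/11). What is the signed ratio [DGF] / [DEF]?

[DEF] = ½·(7·(7−(-8)) + (-1)·(-8−(-3)) + (-5)·(-3−7)) = ½·(105 + 5 + 50) = 80.
[DGF] = ½·(7·(-53/11−(-8)) + (-3/11)·(-8−(-3)) + (-5)·(-3−(-53/11))) = ½·(245/11 + 15/11 − 100/11) = 80/11, so the ratio is (80/11)/80 = 1/11.

1/11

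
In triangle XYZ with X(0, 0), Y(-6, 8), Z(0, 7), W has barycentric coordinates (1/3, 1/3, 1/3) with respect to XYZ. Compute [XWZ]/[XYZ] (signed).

1/3

The signed ratio [XWZ]/[XYZ] equals the barycentric coordinate of W at vertex Y, which is 1/3.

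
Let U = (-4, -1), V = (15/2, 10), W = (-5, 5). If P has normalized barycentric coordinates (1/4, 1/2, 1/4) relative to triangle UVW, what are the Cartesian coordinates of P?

(3/2, 6)

P = (1/4)·U + (1/2)·V + (1/4)·W.
x-coordinate: (1/4)·(-4) + (1/2)·(15/2) + (1/4)·(-5) = 3/2.
y-coordinate: (1/4)·(-1) + (1/2)·10 + (1/4)·5 = 6.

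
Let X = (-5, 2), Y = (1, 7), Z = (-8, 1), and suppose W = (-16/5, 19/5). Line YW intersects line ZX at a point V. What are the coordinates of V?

(-6, 5/3)

Barycentric coordinates of W with respect to XYZ: (2/5, 2/5, 1/5).
On side ZX the Y-coordinate is zero; dropping W's Y-weight 2/5 and renormalizing the remaining 1/5 : 2/5 gives weights 1/3, 2/3 on Z, X.
V = (1/3)·(-8, 1) + (2/3)·(-5, 2) = (-6, 5/3).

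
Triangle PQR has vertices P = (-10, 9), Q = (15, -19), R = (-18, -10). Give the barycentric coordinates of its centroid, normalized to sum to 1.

(1/3, 1/3, 1/3)

The centroid is the average of the vertices, so each weight is 1/3.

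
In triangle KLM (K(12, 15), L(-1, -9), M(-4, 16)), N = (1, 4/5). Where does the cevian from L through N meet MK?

(4, 31/2)

Barycentric coordinates of N with respect to KLM: (1/5, 3/5, 1/5).
On side MK the L-coordinate is zero; dropping N's L-weight 3/5 and renormalizing the remaining 1/5 : 1/5 gives weights 1/2, 1/2 on M, K.
J = (1/2)·(-4, 16) + (1/2)·(12, 15) = (4, 31/2).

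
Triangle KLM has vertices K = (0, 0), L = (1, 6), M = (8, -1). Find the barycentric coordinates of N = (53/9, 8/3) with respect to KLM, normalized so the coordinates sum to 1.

(-2/9, 5/9, 2/3)

Signed area of the reference triangle: [KLM] = ½·(0·(6−(-1)) + 1·(-1−0) + 8·(0−6)) = ½·(0 − 1 − 48) = -49/2.
[NLM] = ½·((53/9)·(6−(-1)) + 1·(-1−(8/3)) + 8·(8/3−6)) = ½·(371/9 − 11/3 − 80/3) = 49/9, so the K-coordinate is (49/9)/(-49/2) = -2/9.
[KNM] = ½·(0·(8/3−(-1)) + (53/9)·(-1−0) + 8·(0−(8/3))) = ½·(0 − 53/9 − 64/3) = -245/18, so the L-coordinate is 5/9.
[KLN] = ½·(0·(6−(8/3)) + 1·(8/3−0) + (53/9)·(0−6)) = ½·(0 + 8/3 − 106/3) = -49/3, so the M-coordinate is 2/3.
Check: -2/9 + 5/9 + 2/3 = 1.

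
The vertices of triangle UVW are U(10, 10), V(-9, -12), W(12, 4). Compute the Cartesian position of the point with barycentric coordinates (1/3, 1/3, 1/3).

P = (1/3)·U + (1/3)·V + (1/3)·W.
x-coordinate: (1/3)·10 + (1/3)·(-9) + (1/3)·12 = 13/3.
y-coordinate: (1/3)·10 + (1/3)·(-12) + (1/3)·4 = 2/3.

(13/3, 2/3)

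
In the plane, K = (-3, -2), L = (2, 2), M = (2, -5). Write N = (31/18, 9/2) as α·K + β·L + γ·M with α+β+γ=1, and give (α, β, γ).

Signed area of the reference triangle: [KLM] = ½·((-3)·(2−(-5)) + 2·(-5−(-2)) + 2·(-2−2)) = ½·(-21 − 6 − 8) = -35/2.
[NLM] = ½·((31/18)·(2−(-5)) + 2·(-5−(9/2)) + 2·(9/2−2)) = ½·(217/18 − 19 + 5) = -35/36, so the K-coordinate is (-35/36)/(-35/2) = 1/18.
[KNM] = ½·((-3)·(9/2−(-5)) + (31/18)·(-5−(-2)) + 2·(-2−(9/2))) = ½·(-57/2 − 31/6 − 13) = -70/3, so the L-coordinate is 4/3.
[KLN] = ½·((-3)·(2−(9/2)) + 2·(9/2−(-2)) + (31/18)·(-2−2)) = ½·(15/2 + 13 − 62/9) = 245/36, so the M-coordinate is -7/18.
Check: 1/18 + 4/3 − 7/18 = 1.

(1/18, 4/3, -7/18)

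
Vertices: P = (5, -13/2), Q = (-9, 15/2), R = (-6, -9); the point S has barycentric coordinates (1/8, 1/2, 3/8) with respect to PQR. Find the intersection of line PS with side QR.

(-54/7, 3/7)

Line PS meets QR where the P-coordinate vanishes; zeroing S's P-weight and renormalizing leaves Q, R-weights 1/2 : 3/8 → (4/7, 3/7).
So T = (4/7)·Q + (3/7)·R = (-54/7, 3/7).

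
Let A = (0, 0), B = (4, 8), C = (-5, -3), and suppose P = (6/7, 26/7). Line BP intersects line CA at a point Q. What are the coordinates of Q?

(-10/3, -2)

Barycentric coordinates of P with respect to ABC: (1/7, 4/7, 2/7).
On side CA the B-coordinate is zero; dropping P's B-weight 4/7 and renormalizing the remaining 2/7 : 1/7 gives weights 2/3, 1/3 on C, A.
Q = (2/3)·(-5, -3) + (1/3)·(0, 0) = (-10/3, -2).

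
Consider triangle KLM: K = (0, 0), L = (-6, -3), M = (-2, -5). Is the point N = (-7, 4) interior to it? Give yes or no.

no

Barycentric coordinates of N: (13/12, 43/24, -15/8).
The three coordinates are positive, positive, negative; a point is interior exactly when all three are positive.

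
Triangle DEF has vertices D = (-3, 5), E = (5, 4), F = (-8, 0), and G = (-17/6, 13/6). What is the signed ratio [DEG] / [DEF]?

[DEF] = ½·((-3)·(4−0) + 5·(0−5) + (-8)·(5−4)) = ½·(-12 − 25 − 8) = -45/2.
[DEG] = ½·((-3)·(4−(13/6)) + 5·(13/6−5) + (-17/6)·(5−4)) = ½·(-11/2 − 85/6 − 17/6) = -45/4, so the ratio is (-45/4)/(-45/2) = 1/2.

1/2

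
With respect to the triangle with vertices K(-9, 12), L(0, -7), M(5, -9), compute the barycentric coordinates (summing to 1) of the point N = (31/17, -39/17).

Signed area of the reference triangle: [KLM] = ½·((-9)·(-7−(-9)) + 0·(-9−12) + 5·(12−(-7))) = ½·(-18 + 0 + 95) = 77/2.
[NLM] = ½·((31/17)·(-7−(-9)) + 0·(-9−(-39/17)) + 5·(-39/17−(-7))) = ½·(62/17 + 0 + 400/17) = 231/17, so the K-coordinate is (231/17)/(77/2) = 6/17.
[KNM] = ½·((-9)·(-39/17−(-9)) + (31/17)·(-9−12) + 5·(12−(-39/17))) = ½·(-1026/17 − 651/17 + 1215/17) = -231/17, so the L-coordinate is -6/17.
[KLN] = ½·((-9)·(-7−(-39/17)) + 0·(-39/17−12) + (31/17)·(12−(-7))) = ½·(720/17 + 0 + 589/17) = 77/2, so the M-coordinate is 1.

(6/17, -6/17, 1)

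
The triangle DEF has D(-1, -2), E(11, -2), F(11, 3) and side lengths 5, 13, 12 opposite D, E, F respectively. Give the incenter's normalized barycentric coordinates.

The incenter has barycentric coordinates proportional to the opposite side lengths: (5 : 13 : 12).
Normalizing by 5+13+12 = 30 gives (1/6, 13/30, 2/5).

(1/6, 13/30, 2/5)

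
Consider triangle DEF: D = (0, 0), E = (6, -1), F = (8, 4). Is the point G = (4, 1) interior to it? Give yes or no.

Barycentric coordinates of G: (7/16, 1/4, 5/16).
The three coordinates are positive, positive, positive; a point is interior exactly when all three are positive.

yes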